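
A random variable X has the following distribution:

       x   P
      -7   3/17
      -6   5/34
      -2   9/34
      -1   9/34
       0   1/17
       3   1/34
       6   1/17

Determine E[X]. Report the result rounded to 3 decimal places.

-2.471

E[X] = (3/17)·(-7) + (5/34)·(-6) + (9/34)·(-2) + (9/34)·(-1) + (1/17)·0 + (1/34)·3 + (1/17)·6
     = -42/17 ≈ -2.471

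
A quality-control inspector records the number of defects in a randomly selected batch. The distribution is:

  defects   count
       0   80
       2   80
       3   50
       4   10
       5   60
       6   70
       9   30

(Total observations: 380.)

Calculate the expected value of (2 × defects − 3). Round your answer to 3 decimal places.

4.053

Total = 380, so P(defects=0) = 80/380, etc.
E[2x-3] = (4/19)·(-3) + (4/19)·1 + (5/38)·3 + (1/38)·5 + (3/19)·7 + (7/38)·9 + (3/38)·15
     = 77/19 ≈ 4.053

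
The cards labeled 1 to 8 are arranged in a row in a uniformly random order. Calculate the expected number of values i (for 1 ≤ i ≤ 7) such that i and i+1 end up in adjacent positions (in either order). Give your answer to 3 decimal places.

For each i ∈ {1,…,7}, let Xᵢ = 1 if i and i+1 are adjacent. P(Xᵢ=1) = 2·(8−1)!/8! = 2/8.
By linearity, E[ΣXᵢ] = (7)·(2/8) = 7/4.
≈ 1.750

1.750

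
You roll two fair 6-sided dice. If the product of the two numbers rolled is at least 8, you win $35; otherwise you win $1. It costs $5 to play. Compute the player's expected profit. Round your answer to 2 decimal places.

E[payout] = (7/18)·1 + (11/18)·35 = 196/9
Expected profit = 196/9 − 5 = 151/9 ≈ $16.78

$16.78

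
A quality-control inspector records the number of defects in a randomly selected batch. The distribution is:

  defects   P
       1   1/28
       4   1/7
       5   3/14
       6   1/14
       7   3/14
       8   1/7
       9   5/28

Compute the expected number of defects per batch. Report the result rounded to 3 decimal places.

6.357

E[X] = (1/28)·1 + (1/7)·4 + (3/14)·5 + (1/14)·6 + (3/14)·7 + (1/7)·8 + (5/28)·9
     = 89/14 ≈ 6.357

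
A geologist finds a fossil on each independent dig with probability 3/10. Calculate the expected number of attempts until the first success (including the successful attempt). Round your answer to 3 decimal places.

For a geometric distribution, E[trials] = 1/p = 1/(3/10) = 10/3.
≈ 3.333

3.333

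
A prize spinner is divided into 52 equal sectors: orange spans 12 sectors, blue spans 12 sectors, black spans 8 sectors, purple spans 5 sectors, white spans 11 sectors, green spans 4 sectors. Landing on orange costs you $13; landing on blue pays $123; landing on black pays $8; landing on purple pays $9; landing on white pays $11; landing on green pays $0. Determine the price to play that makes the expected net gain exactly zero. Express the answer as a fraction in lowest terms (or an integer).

E[payout] = (12/52)·(-13) + (12/52)·123 + (8/52)·8 + (5/52)·9 + (11/52)·11 + (4/52)·0 = 775/26
Fair fee = E[payout] = 775/26

775/26 dollars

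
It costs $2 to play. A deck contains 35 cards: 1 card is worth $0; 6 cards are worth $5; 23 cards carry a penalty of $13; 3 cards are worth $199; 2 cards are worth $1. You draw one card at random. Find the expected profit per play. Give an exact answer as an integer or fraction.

E[payout] = (1/35)·0 + (6/35)·5 + (23/35)·(-13) + (3/35)·199 + (2/35)·1 = 66/7
Expected profit = 66/7 − 2 = 52/7

52/7 dollars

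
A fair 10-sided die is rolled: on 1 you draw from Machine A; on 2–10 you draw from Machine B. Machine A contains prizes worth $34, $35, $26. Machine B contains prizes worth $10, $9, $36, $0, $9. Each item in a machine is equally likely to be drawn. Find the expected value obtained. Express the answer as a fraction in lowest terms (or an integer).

E[X | Machine A] = (34 + 35 + 26)/3 = 95/3
E[X | Machine B] = (10 + 9 + 36 + 0 + 9)/5 = 64/5
E[X] = (1/10)·95/3 + (9/10)·64/5 = 2203/150

2203/150 dollars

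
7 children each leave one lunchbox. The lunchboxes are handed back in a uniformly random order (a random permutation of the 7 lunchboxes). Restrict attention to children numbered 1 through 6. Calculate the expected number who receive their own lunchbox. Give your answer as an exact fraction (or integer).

6/7

Let Xᵢ = 1 if person i gets their own lunchbox. For each i, P(Xᵢ=1) = 1/7.
By linearity of expectation, E[X₁+…+X_6] = 6·(1/7) = 6/7.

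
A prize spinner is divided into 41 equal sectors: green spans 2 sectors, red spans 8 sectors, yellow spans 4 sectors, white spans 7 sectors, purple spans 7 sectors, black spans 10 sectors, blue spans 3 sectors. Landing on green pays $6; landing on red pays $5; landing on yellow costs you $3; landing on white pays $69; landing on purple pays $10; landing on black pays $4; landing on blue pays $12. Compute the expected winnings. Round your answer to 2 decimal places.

$16.32

E[payout] = (2/41)·6 + (8/41)·5 + (4/41)·(-3) + (7/41)·69 + (7/41)·10 + (10/41)·4 + (3/41)·12 = 669/41
≈ $16.32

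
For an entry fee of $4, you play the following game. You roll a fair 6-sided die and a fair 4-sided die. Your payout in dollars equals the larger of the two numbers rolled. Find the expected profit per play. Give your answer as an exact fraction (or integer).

Distribution of the larger of the two numbers rolled: 1 w.p. 1/24, 2 w.p. 1/8, 3 w.p. 5/24, 4 w.p. 7/24, 5 w.p. 1/6, 6 w.p. 1/6
E[payout] = (1/24)·1 + (1/8)·2 + (5/24)·3 + (7/24)·4 + (1/6)·5 + (1/6)·6 = 47/12
Expected profit = 47/12 − 4 = -1/12

-1/12 dollars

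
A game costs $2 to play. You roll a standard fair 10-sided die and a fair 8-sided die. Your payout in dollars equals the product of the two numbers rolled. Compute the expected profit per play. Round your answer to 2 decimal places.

$22.75

Distribution of the product of the two numbers rolled: 1 w.p. 1/80, 2 w.p. 1/40, 3 w.p. 1/40, 4 w.p. 3/80, 5 w.p. 1/40, 6 w.p. 1/20, …
E[payout] = (1/80)·1 + (1/40)·2 + (1/40)·3 + (3/80)·4 + (1/40)·5 + (1/20)·6 + (1/40)·7 + (1/20)·8 + (1/40)·9 + (3/80)·10 + (1/20)·12 + (1/40)·14 + (1/40)·15 + (3/80)·16 + (3/80)·18 + (3/80)·20 + (1/40)·21 + (1/20)·24 + (1/80)·25 + (1/80)·27 + (1/40)·28 + (3/80)·30 + (1/40)·32 + (1/40)·35 + (1/40)·36 + (3/80)·40 + (1/40)·42 + (1/80)·45 + (1/40)·48 + (1/80)·49 + (1/80)·50 + (1/80)·54 + (1/40)·56 + (1/80)·60 + (1/80)·63 + (1/80)·64 + (1/80)·70 + (1/80)·72 + (1/80)·80 = 99/4
Expected profit = 99/4 − 2 = 91/4 ≈ $22.75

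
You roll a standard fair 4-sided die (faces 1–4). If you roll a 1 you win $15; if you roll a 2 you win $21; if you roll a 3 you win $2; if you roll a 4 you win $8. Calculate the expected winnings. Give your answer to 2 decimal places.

$11.50

E[payout] = (1/4)·2 + (1/4)·8 + (1/4)·15 + (1/4)·21 = 23/2
≈ $11.50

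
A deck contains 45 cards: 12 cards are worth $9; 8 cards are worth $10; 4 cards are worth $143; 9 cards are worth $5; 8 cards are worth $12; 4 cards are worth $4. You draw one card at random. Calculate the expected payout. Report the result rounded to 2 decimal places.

E[payout] = (12/45)·9 + (8/45)·10 + (4/45)·143 + (9/45)·5 + (8/45)·12 + (4/45)·4 = 917/45
≈ $20.38

$20.38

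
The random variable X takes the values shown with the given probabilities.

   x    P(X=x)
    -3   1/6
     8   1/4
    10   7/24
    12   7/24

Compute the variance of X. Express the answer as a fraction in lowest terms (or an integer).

3743/144

E[X] = (1/6)·(-3) + (1/4)·8 + (7/24)·10 + (7/24)·12 = 95/12
E[X²] = (1/6)·9 + (1/4)·64 + (7/24)·100 + (7/24)·144 = 266/3
Var(X) = 266/3 − (95/12)² = 3743/144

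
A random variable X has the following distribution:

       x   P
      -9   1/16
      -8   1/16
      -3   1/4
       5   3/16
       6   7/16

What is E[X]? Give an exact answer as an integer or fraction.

7/4

E[X] = (1/16)·(-9) + (1/16)·(-8) + (1/4)·(-3) + (3/16)·5 + (7/16)·6
     = 7/4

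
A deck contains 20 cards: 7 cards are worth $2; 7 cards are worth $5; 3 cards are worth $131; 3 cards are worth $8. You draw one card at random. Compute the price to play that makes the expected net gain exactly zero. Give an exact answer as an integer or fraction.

E[payout] = (7/20)·2 + (7/20)·5 + (3/20)·131 + (3/20)·8 = 233/10
Fair fee = E[payout] = 233/10

233/10 dollars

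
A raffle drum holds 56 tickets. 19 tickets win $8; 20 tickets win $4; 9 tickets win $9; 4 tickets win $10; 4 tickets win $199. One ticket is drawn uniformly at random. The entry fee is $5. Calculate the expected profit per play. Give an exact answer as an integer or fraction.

E[payout] = (19/56)·8 + (20/56)·4 + (9/56)·9 + (4/56)·10 + (4/56)·199 = 1149/56
Expected profit = 1149/56 − 5 = 869/56

869/56 dollars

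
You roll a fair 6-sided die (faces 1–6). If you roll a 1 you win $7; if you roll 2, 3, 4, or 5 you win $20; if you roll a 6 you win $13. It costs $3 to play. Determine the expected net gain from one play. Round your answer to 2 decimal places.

$13.67

E[payout] = (1/6)·7 + (1/6)·13 + (2/3)·20 = 50/3
Expected profit = 50/3 − 3 = 41/3 ≈ $13.67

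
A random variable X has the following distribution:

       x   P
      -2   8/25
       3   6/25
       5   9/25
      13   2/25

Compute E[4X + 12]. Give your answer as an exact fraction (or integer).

592/25

E[4x+12] = (8/25)·4 + (6/25)·24 + (9/25)·32 + (2/25)·64
     = 592/25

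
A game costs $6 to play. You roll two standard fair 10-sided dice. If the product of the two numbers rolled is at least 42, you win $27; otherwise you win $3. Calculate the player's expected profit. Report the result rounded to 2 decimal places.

E[payout] = (18/25)·3 + (7/25)·27 = 243/25
Expected profit = 243/25 − 6 = 93/25 ≈ $3.72

$3.72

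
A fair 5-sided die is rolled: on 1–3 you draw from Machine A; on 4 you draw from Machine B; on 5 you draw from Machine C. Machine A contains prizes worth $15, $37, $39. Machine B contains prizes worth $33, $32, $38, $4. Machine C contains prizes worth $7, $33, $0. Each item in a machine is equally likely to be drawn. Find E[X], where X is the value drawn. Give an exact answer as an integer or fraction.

1573/60 dollars

E[X | Machine A] = (15 + 37 + 39)/3 = 91/3
E[X | Machine B] = (33 + 32 + 38 + 4)/4 = 107/4
E[X | Machine C] = (7 + 33 + 0)/3 = 40/3
E[X] = (3/5)·91/3 + (1/5)·107/4 + (1/5)·40/3 = 1573/60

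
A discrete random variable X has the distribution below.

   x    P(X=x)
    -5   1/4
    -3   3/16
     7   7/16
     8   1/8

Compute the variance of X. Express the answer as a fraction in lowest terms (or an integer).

E[X] = (1/4)·(-5) + (3/16)·(-3) + (7/16)·7 + (1/8)·8 = 9/4
E[X²] = (1/4)·25 + (3/16)·9 + (7/16)·49 + (1/8)·64 = 299/8
Var(X) = 299/8 − (9/4)² = 517/16

517/16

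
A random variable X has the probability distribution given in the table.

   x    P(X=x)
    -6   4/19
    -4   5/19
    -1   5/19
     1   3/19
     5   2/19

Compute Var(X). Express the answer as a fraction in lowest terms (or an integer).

E[X] = (4/19)·(-6) + (5/19)·(-4) + (5/19)·(-1) + (3/19)·1 + (2/19)·5 = -36/19
E[X²] = (4/19)·36 + (5/19)·16 + (5/19)·1 + (3/19)·1 + (2/19)·25 = 282/19
Var(X) = 282/19 − (-36/19)² = 4062/361

4062/361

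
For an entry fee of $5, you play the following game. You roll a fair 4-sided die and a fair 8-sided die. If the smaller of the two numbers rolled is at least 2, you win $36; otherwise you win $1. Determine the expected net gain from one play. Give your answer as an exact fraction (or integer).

607/32 dollars

E[payout] = (11/32)·1 + (21/32)·36 = 767/32
Expected profit = 767/32 − 5 = 607/32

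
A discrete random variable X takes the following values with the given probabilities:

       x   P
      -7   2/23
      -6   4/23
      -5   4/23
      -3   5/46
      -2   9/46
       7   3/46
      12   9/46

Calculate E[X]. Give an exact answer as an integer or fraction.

E[X] = (2/23)·(-7) + (4/23)·(-6) + (4/23)·(-5) + (5/46)·(-3) + (9/46)·(-2) + (3/46)·7 + (9/46)·12
     = -10/23

-10/23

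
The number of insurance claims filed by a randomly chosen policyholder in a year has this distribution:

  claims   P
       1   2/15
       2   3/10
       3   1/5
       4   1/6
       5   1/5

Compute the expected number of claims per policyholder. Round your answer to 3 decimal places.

3.000

E[X] = (2/15)·1 + (3/10)·2 + (1/5)·3 + (1/6)·4 + (1/5)·5
     = 3 ≈ 3.000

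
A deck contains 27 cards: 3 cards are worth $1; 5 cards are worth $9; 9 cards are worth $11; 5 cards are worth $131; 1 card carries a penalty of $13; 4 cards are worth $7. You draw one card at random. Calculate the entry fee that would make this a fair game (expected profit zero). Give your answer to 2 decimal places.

$30.26

E[payout] = (3/27)·1 + (5/27)·9 + (9/27)·11 + (5/27)·131 + (1/27)·(-13) + (4/27)·7 = 817/27
Fair fee = E[payout] = 817/27 ≈ $30.26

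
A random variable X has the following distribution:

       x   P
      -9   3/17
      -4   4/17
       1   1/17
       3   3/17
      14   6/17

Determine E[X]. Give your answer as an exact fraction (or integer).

E[X] = (3/17)·(-9) + (4/17)·(-4) + (1/17)·1 + (3/17)·3 + (6/17)·14
     = 3

3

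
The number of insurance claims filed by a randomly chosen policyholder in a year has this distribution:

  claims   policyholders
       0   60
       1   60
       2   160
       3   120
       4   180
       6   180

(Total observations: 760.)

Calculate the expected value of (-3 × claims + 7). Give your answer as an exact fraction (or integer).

-115/38

Total = 760, so P(claims=0) = 60/760, etc.
E[-3x+7] = (3/38)·7 + (3/38)·4 + (4/19)·1 + (3/19)·(-2) + (9/38)·(-5) + (9/38)·(-11)
     = -115/38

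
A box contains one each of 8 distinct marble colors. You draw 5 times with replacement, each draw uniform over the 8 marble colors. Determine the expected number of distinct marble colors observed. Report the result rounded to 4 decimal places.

Let Xⱼ=1 if type j appears at least once. P(Xⱼ=1) = 1 − ((8−1)/8)^5 = 15961/32768.
E[#distinct] = 8·15961/32768 = 15961/4096.
≈ 3.8967

3.8967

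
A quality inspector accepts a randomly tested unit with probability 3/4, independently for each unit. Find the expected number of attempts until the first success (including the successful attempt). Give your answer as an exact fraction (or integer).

For a geometric distribution, E[trials] = 1/p = 1/(3/4) = 4/3.

4/3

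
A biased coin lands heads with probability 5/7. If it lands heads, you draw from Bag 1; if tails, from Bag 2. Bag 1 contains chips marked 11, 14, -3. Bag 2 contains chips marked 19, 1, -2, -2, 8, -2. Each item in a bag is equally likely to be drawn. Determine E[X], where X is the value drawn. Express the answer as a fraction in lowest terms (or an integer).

E[X | Bag 1] = (11 + 14 − 3)/3 = 22/3
E[X | Bag 2] = (19 + 1 − 2 − 2 + 8 − 2)/6 = 11/3
E[X] = (5/7)·22/3 + (2/7)·11/3 = 44/7

44/7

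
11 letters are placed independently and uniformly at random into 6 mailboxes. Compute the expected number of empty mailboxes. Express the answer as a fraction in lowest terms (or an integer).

48828125/60466176

Let Xⱼ=1 if mailbox j is empty. P(Xⱼ=1) = ((6-1)/6)^11 = 48828125/362797056.
By linearity, E[#empty] = 6·48828125/362797056 = 48828125/60466176.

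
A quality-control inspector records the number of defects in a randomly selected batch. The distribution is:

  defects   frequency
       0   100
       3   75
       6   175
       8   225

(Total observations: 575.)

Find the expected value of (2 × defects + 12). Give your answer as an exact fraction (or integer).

522/23

Total = 575, so P(defects=0) = 100/575, etc.
E[2x+12] = (4/23)·12 + (3/23)·18 + (7/23)·24 + (9/23)·28
     = 522/23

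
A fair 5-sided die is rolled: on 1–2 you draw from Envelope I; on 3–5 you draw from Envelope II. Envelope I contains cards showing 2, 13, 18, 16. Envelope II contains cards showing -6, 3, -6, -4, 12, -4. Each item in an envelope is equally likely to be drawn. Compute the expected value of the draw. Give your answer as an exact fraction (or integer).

E[X | Envelope I] = (2 + 13 + 18 + 16)/4 = 49/4
E[X | Envelope II] = (-6 + 3 − 6 − 4 + 12 − 4)/6 = -5/6
E[X] = (2/5)·49/4 + (3/5)·(-5/6) = 22/5

22/5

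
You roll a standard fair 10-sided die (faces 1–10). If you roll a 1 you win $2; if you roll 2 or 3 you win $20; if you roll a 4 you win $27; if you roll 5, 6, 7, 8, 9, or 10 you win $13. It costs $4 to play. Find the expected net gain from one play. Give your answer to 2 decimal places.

$10.70

E[payout] = (1/10)·2 + (3/5)·13 + (1/5)·20 + (1/10)·27 = 147/10
Expected profit = 147/10 − 4 = 107/10 ≈ $10.70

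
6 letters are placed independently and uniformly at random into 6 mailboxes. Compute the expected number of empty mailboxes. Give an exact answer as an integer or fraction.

Let Xⱼ=1 if mailbox j is empty. P(Xⱼ=1) = ((6-1)/6)^6 = 15625/46656.
By linearity, E[#empty] = 6·15625/46656 = 15625/7776.

15625/7776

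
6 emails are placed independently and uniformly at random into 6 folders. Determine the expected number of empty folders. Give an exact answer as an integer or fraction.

Let Xⱼ=1 if folder j is empty. P(Xⱼ=1) = ((6-1)/6)^6 = 15625/46656.
By linearity, E[#empty] = 6·15625/46656 = 15625/7776.

15625/7776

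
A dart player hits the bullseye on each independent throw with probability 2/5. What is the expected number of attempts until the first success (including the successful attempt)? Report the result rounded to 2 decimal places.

2.50

For a geometric distribution, E[trials] = 1/p = 1/(2/5) = 5/2.
≈ 2.50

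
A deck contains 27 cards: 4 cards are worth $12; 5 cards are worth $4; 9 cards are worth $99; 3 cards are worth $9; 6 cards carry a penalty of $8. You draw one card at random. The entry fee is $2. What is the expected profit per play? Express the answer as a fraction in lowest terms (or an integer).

E[payout] = (4/27)·12 + (5/27)·4 + (9/27)·99 + (3/27)·9 + (6/27)·(-8) = 938/27
Expected profit = 938/27 − 2 = 884/27

884/27 dollars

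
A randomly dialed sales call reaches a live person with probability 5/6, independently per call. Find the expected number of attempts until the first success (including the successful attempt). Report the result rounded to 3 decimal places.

1.200

For a geometric distribution, E[trials] = 1/p = 1/(5/6) = 6/5.
≈ 1.200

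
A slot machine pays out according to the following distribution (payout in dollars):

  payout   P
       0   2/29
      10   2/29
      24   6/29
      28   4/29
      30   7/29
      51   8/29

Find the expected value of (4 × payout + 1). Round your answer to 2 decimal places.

124.31

E[4x+1] = (2/29)·1 + (2/29)·41 + (6/29)·97 + (4/29)·113 + (7/29)·121 + (8/29)·205
     = 3605/29 ≈ 124.31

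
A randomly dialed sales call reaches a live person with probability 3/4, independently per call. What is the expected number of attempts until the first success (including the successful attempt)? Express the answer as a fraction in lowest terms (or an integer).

4/3

For a geometric distribution, E[trials] = 1/p = 1/(3/4) = 4/3.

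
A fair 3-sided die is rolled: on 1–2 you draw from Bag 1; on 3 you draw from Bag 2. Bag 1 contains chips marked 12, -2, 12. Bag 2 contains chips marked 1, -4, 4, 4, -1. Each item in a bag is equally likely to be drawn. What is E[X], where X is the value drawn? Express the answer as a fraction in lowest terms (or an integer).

E[X | Bag 1] = (12 − 2 + 12)/3 = 22/3
E[X | Bag 2] = (1 − 4 + 4 + 4 − 1)/5 = 4/5
E[X] = (2/3)·22/3 + (1/3)·4/5 = 232/45

232/45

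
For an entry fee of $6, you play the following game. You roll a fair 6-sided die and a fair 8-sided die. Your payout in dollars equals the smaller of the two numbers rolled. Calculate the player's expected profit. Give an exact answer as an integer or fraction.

-155/48 dollars

Distribution of the smaller of the two numbers rolled: 1 w.p. 13/48, 2 w.p. 11/48, 3 w.p. 3/16, 4 w.p. 7/48, 5 w.p. 5/48, 6 w.p. 1/16
E[payout] = (13/48)·1 + (11/48)·2 + (3/16)·3 + (7/48)·4 + (5/48)·5 + (1/16)·6 = 133/48
Expected profit = 133/48 − 6 = -155/48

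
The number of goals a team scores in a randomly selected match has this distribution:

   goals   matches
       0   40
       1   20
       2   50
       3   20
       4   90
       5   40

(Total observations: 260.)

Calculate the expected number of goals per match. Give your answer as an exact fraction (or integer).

Total = 260, so P(goals=0) = 40/260, etc.
E[X] = (2/13)·0 + (1/13)·1 + (5/26)·2 + (1/13)·3 + (9/26)·4 + (2/13)·5
     = 37/13

37/13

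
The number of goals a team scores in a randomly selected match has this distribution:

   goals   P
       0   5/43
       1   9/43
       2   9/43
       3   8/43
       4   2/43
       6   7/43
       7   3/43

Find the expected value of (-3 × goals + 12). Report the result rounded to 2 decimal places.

E[-3x+12] = (5/43)·12 + (9/43)·9 + (9/43)·6 + (8/43)·3 + (2/43)·0 + (7/43)·(-6) + (3/43)·(-9)
     = 150/43 ≈ 3.49

3.49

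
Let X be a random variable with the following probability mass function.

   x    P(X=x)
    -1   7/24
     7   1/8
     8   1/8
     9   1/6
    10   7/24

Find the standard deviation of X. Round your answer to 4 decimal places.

4.5917

E[X] = 6, E[X²] = 685/12
Var(X) = E[X²] − (E[X])² = 685/12 − 36 = 253/12
SD(X) = √(253/12) ≈ 4.5917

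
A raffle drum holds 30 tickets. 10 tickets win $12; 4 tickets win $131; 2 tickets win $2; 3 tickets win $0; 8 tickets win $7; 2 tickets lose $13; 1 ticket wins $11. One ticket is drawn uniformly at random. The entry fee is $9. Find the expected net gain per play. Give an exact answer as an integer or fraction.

E[payout] = (10/30)·12 + (4/30)·131 + (2/30)·2 + (3/30)·0 + (8/30)·7 + (2/30)·(-13) + (1/30)·11 = 689/30
Expected profit = 689/30 − 9 = 419/30

419/30 dollars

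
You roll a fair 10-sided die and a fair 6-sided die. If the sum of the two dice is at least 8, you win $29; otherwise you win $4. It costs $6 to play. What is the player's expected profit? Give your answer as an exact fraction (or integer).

57/4 dollars

E[payout] = (7/20)·4 + (13/20)·29 = 81/4
Expected profit = 81/4 − 6 = 57/4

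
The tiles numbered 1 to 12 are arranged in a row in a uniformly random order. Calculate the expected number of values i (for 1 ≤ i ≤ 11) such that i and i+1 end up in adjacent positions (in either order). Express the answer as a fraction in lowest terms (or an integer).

11/6

For each i ∈ {1,…,11}, let Xᵢ = 1 if i and i+1 are adjacent. P(Xᵢ=1) = 2·(12−1)!/12! = 2/12.
By linearity, E[ΣXᵢ] = (11)·(2/12) = 11/6.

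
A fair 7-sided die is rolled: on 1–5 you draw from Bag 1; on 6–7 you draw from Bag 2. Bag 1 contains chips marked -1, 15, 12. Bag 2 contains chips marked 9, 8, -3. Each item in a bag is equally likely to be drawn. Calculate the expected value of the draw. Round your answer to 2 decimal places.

E[X | Bag 1] = (-1 + 15 + 12)/3 = 26/3
E[X | Bag 2] = (9 + 8 − 3)/3 = 14/3
E[X] = (5/7)·26/3 + (2/7)·14/3 = 158/21 ≈ 7.52

7.52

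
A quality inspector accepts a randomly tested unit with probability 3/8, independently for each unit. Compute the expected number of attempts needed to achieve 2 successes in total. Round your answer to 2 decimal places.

5.33

By linearity (sum of 2 independent geometric waits), E[trials] = 2/p = 2/(3/8) = 16/3.
≈ 5.33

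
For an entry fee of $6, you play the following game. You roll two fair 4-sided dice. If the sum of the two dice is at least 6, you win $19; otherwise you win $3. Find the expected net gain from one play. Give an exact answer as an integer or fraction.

$3

E[payout] = (5/8)·3 + (3/8)·19 = 9
Expected profit = 9 − 6 = 3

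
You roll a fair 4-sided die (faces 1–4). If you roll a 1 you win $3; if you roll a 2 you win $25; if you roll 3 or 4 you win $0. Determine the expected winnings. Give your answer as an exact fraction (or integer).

E[payout] = (1/2)·0 + (1/4)·3 + (1/4)·25 = 7

$7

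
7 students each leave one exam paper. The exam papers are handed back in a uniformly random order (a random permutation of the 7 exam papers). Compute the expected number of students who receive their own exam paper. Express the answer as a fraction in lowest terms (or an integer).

Let Xᵢ = 1 if person i gets their own exam paper. For each i, P(Xᵢ=1) = 1/7.
By linearity of expectation, E[X₁+…+X_7] = 7·(1/7) = 1.

1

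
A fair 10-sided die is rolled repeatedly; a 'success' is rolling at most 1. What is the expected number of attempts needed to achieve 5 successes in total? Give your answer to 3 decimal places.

By linearity (sum of 5 independent geometric waits), E[trials] = 5/p = 5/(1/10) = 50.
≈ 50.000

50.000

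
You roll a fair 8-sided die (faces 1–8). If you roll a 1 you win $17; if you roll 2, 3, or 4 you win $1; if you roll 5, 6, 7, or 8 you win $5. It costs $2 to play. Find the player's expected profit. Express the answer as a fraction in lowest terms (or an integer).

$3

E[payout] = (3/8)·1 + (1/2)·5 + (1/8)·17 = 5
Expected profit = 5 − 2 = 3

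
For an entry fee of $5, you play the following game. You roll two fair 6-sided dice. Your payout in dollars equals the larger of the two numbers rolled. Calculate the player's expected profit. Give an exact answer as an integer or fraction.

-19/36 dollars

Distribution of the larger of the two numbers rolled: 1 w.p. 1/36, 2 w.p. 1/12, 3 w.p. 5/36, 4 w.p. 7/36, 5 w.p. 1/4, 6 w.p. 11/36
E[payout] = (1/36)·1 + (1/12)·2 + (5/36)·3 + (7/36)·4 + (1/4)·5 + (11/36)·6 = 161/36
Expected profit = 161/36 − 5 = -19/36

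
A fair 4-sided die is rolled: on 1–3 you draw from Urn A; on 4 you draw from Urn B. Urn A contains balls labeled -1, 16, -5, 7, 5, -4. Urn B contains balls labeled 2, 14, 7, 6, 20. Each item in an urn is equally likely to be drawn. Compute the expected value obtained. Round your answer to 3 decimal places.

4.700

E[X | Urn A] = (-1 + 16 − 5 + 7 + 5 − 4)/6 = 3
E[X | Urn B] = (2 + 14 + 7 + 6 + 20)/5 = 49/5
E[X] = (3/4)·3 + (1/4)·49/5 = 47/10 ≈ 4.700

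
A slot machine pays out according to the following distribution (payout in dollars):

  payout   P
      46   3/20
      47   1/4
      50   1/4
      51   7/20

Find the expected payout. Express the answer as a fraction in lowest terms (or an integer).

$49

E[X] = (3/20)·46 + (1/4)·47 + (1/4)·50 + (7/20)·51
     = 49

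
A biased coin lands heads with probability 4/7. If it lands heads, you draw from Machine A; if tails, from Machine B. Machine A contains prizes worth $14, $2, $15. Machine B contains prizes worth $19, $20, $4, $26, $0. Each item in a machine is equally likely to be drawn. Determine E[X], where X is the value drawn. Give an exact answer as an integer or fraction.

E[X | Machine A] = (14 + 2 + 15)/3 = 31/3
E[X | Machine B] = (19 + 20 + 4 + 26 + 0)/5 = 69/5
E[X] = (4/7)·31/3 + (3/7)·69/5 = 1241/105

1241/105 dollars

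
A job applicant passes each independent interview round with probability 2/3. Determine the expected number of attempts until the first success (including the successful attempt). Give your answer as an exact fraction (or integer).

3/2

For a geometric distribution, E[trials] = 1/p = 1/(2/3) = 3/2.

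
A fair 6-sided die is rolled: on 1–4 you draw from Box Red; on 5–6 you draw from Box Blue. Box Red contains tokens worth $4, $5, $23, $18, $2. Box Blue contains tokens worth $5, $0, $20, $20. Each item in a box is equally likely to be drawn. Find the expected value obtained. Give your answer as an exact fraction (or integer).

E[X | Box Red] = (4 + 5 + 23 + 18 + 2)/5 = 52/5
E[X | Box Blue] = (5 + 0 + 20 + 20)/4 = 45/4
E[X] = (2/3)·52/5 + (1/3)·45/4 = 641/60

641/60 dollars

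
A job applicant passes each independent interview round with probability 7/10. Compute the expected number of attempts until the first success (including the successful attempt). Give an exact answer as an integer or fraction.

10/7

For a geometric distribution, E[trials] = 1/p = 1/(7/10) = 10/7.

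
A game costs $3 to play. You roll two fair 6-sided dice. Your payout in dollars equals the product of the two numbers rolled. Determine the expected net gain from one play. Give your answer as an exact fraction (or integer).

37/4 dollars

Distribution of the product of the two numbers rolled: 1 w.p. 1/36, 2 w.p. 1/18, 3 w.p. 1/18, 4 w.p. 1/12, 5 w.p. 1/18, 6 w.p. 1/9, …
E[payout] = (1/36)·1 + (1/18)·2 + (1/18)·3 + (1/12)·4 + (1/18)·5 + (1/9)·6 + (1/18)·8 + (1/36)·9 + (1/18)·10 + (1/9)·12 + (1/18)·15 + (1/36)·16 + (1/18)·18 + (1/18)·20 + (1/18)·24 + (1/36)·25 + (1/18)·30 + (1/36)·36 = 49/4
Expected profit = 49/4 − 3 = 37/4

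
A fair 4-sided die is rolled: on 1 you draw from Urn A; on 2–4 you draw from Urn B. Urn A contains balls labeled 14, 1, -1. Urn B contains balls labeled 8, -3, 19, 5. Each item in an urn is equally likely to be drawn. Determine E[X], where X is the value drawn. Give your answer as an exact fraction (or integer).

317/48

E[X | Urn A] = (14 + 1 − 1)/3 = 14/3
E[X | Urn B] = (8 − 3 + 19 + 5)/4 = 29/4
E[X] = (1/4)·14/3 + (3/4)·29/4 = 317/48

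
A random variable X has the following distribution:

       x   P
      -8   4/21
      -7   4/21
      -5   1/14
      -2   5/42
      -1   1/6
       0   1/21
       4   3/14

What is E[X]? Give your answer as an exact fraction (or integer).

-58/21

E[X] = (4/21)·(-8) + (4/21)·(-7) + (1/14)·(-5) + (5/42)·(-2) + (1/6)·(-1) + (1/21)·0 + (3/14)·4
     = -58/21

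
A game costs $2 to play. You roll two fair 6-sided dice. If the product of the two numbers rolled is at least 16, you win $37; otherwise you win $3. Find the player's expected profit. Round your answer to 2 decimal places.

E[payout] = (25/36)·3 + (11/36)·37 = 241/18
Expected profit = 241/18 − 2 = 205/18 ≈ $11.39

$11.39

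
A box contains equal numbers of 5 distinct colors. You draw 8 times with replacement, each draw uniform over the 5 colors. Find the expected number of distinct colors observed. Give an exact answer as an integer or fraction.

Let Xⱼ=1 if type j appears at least once. P(Xⱼ=1) = 1 − ((5−1)/5)^8 = 325089/390625.
E[#distinct] = 5·325089/390625 = 325089/78125.

325089/78125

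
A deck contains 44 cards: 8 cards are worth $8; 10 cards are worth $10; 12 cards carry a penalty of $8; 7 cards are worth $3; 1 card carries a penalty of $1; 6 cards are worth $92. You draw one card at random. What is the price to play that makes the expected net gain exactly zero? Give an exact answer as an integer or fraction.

E[payout] = (8/44)·8 + (10/44)·10 + (12/44)·(-8) + (7/44)·3 + (1/44)·(-1) + (6/44)·92 = 160/11
Fair fee = E[payout] = 160/11

160/11 dollars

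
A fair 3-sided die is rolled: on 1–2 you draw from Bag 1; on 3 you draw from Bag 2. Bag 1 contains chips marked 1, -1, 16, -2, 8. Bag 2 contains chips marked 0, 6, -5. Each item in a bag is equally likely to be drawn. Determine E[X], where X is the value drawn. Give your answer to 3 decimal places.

E[X | Bag 1] = (1 − 1 + 16 − 2 + 8)/5 = 22/5
E[X | Bag 2] = (0 + 6 − 5)/3 = 1/3
E[X] = (2/3)·22/5 + (1/3)·1/3 = 137/45 ≈ 3.044

3.044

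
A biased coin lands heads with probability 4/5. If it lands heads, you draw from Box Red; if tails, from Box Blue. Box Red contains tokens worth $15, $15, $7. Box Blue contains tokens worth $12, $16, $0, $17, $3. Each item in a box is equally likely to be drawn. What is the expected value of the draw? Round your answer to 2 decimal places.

$11.79

E[X | Box Red] = (15 + 15 + 7)/3 = 37/3
E[X | Box Blue] = (12 + 16 + 0 + 17 + 3)/5 = 48/5
E[X] = (4/5)·37/3 + (1/5)·48/5 = 884/75 ≈ 11.79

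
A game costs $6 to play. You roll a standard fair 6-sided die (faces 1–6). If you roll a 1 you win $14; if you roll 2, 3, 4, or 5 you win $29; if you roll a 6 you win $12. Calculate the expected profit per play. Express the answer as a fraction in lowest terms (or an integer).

53/3 dollars

E[payout] = (1/6)·12 + (1/6)·14 + (2/3)·29 = 71/3
Expected profit = 71/3 − 6 = 53/3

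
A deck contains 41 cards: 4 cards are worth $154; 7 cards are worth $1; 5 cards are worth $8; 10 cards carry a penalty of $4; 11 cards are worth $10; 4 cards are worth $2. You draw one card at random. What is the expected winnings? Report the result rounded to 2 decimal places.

$18.07

E[payout] = (4/41)·154 + (7/41)·1 + (5/41)·8 + (10/41)·(-4) + (11/41)·10 + (4/41)·2 = 741/41
≈ $18.07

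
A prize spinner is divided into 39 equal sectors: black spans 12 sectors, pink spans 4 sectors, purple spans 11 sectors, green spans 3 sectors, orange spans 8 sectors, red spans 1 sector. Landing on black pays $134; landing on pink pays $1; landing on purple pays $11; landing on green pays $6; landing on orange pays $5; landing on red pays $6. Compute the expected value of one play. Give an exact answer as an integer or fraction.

599/13 dollars

E[payout] = (12/39)·134 + (4/39)·1 + (11/39)·11 + (3/39)·6 + (8/39)·5 + (1/39)·6 = 599/13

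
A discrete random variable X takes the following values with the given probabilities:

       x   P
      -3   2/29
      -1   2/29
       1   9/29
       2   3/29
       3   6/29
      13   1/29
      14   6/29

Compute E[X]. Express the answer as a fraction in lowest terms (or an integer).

E[X] = (2/29)·(-3) + (2/29)·(-1) + (9/29)·1 + (3/29)·2 + (6/29)·3 + (1/29)·13 + (6/29)·14
     = 122/29

122/29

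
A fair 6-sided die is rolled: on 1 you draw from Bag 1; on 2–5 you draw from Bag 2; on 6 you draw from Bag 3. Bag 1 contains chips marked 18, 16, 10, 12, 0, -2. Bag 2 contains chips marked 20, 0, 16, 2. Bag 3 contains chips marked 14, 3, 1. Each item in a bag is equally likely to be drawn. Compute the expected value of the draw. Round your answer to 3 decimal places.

8.833

E[X | Bag 1] = (18 + 16 + 10 + 12 + 0 − 2)/6 = 9
E[X | Bag 2] = (20 + 0 + 16 + 2)/4 = 19/2
E[X | Bag 3] = (14 + 3 + 1)/3 = 6
E[X] = (1/6)·9 + (2/3)·19/2 + (1/6)·6 = 53/6 ≈ 8.833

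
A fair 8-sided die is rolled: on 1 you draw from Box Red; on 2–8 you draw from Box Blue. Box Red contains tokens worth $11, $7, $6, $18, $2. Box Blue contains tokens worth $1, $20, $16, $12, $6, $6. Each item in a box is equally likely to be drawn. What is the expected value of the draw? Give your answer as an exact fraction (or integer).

E[X | Box Red] = (11 + 7 + 6 + 18 + 2)/5 = 44/5
E[X | Box Blue] = (1 + 20 + 16 + 12 + 6 + 6)/6 = 61/6
E[X] = (1/8)·44/5 + (7/8)·61/6 = 2399/240

2399/240 dollars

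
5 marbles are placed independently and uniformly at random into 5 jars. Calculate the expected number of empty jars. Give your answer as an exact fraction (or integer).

1024/625

Let Xⱼ=1 if jar j is empty. P(Xⱼ=1) = ((5-1)/5)^5 = 1024/3125.
By linearity, E[#empty] = 5·1024/3125 = 1024/625.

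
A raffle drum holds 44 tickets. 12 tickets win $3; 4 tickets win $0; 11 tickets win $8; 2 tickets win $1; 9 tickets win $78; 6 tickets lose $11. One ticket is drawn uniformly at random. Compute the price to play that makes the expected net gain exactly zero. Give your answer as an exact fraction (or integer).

381/22 dollars

E[payout] = (12/44)·3 + (4/44)·0 + (11/44)·8 + (2/44)·1 + (9/44)·78 + (6/44)·(-11) = 381/22
Fair fee = E[payout] = 381/22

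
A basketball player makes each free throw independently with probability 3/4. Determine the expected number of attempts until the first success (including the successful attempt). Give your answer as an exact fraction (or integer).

For a geometric distribution, E[trials] = 1/p = 1/(3/4) = 4/3.

4/3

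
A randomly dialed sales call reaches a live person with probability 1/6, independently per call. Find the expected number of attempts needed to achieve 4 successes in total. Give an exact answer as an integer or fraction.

24

By linearity (sum of 4 independent geometric waits), E[trials] = 4/p = 4/(1/6) = 24.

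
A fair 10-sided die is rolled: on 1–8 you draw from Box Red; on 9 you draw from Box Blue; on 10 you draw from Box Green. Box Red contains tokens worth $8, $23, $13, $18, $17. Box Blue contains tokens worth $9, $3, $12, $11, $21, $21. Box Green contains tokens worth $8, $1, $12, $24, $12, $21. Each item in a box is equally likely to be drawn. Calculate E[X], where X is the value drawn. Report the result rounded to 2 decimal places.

E[X | Box Red] = (8 + 23 + 13 + 18 + 17)/5 = 79/5
E[X | Box Blue] = (9 + 3 + 12 + 11 + 21 + 21)/6 = 77/6
E[X | Box Green] = (8 + 1 + 12 + 24 + 12 + 21)/6 = 13
E[X] = (4/5)·79/5 + (1/10)·77/6 + (1/10)·13 = 4567/300 ≈ 15.22

$15.22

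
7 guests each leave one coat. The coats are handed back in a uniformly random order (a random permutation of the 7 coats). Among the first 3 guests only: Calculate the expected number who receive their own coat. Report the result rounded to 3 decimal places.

0.429

Let Xᵢ = 1 if person i gets their own coat. For each i, P(Xᵢ=1) = 1/7.
By linearity of expectation, E[X₁+…+X_3] = 3·(1/7) = 3/7.
≈ 0.429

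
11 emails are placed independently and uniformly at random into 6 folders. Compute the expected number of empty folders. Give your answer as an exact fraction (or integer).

48828125/60466176

Let Xⱼ=1 if folder j is empty. P(Xⱼ=1) = ((6-1)/6)^11 = 48828125/362797056.
By linearity, E[#empty] = 6·48828125/362797056 = 48828125/60466176.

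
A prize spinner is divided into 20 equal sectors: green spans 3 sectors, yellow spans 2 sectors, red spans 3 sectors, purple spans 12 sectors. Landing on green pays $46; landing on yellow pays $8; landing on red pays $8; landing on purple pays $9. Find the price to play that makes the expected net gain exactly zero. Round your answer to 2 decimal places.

$14.30

E[payout] = (3/20)·46 + (2/20)·8 + (3/20)·8 + (12/20)·9 = 143/10
Fair fee = E[payout] = 143/10 ≈ $14.30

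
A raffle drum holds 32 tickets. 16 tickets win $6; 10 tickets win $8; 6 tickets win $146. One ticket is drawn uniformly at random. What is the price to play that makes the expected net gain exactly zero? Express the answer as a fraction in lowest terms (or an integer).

E[payout] = (16/32)·6 + (10/32)·8 + (6/32)·146 = 263/8
Fair fee = E[payout] = 263/8

263/8 dollars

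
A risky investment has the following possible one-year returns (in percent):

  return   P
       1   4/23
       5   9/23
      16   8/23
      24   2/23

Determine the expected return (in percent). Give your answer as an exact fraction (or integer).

E[X] = (4/23)·1 + (9/23)·5 + (8/23)·16 + (2/23)·24
     = 225/23

225/23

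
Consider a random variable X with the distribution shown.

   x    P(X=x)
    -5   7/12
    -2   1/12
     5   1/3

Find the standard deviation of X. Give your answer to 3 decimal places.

E[X] = -17/12, E[X²] = 93/4
Var(X) = E[X²] − (E[X])² = 93/4 − 289/144 = 3059/144
SD(X) = √(3059/144) ≈ 4.609

4.609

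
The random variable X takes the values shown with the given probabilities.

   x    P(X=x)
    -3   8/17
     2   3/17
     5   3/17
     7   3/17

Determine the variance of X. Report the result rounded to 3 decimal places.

E[X] = (8/17)·(-3) + (3/17)·2 + (3/17)·5 + (3/17)·7 = 18/17
E[X²] = (8/17)·9 + (3/17)·4 + (3/17)·25 + (3/17)·49 = 18
Var(X) = 18 − (18/17)² = 4878/289 ≈ 16.879

16.879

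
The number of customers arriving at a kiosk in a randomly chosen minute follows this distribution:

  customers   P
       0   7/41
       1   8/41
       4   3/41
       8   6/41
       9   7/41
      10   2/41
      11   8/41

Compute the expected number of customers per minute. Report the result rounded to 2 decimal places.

E[X] = (7/41)·0 + (8/41)·1 + (3/41)·4 + (6/41)·8 + (7/41)·9 + (2/41)·10 + (8/41)·11
     = 239/41 ≈ 5.83

5.83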